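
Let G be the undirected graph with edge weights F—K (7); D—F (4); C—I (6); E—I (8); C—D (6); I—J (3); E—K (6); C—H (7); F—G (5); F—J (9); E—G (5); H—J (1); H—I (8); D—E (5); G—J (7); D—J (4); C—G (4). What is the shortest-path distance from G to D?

Checking several routes:
G → F → D: 5 + 4 = 9
G → J → D: 7 + 4 = 11
G → E → D: 5 + 5 = 10
G → C → D: 4 + 6 = 10
Shortest: 9.

9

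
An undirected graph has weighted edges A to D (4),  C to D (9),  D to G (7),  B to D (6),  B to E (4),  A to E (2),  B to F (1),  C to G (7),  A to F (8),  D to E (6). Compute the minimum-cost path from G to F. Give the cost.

14

Some routes from G to F:
G→D→A→F: 7 + 4 + 8 = 19
G→C→D→B→F: 7 + 9 + 6 + 1 = 23
G→D→E→B→F: 7 + 6 + 4 + 1 = 18
G→D→A→E→B→F: 7 + 4 + 2 + 4 + 1 = 18
G→D→B→F: 7 + 6 + 1 = 14
G→D→E→A→F: 7 + 6 + 2 + 8 = 23
Best route has total 14.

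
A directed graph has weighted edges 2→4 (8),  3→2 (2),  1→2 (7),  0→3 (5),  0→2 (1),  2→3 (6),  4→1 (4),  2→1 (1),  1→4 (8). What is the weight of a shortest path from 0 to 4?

Paths from 0 to 4:
0 - 3 - 2 - 4: 5 + 2 + 8 = 15
0 - 3 - 2 - 1 - 4: 5 + 2 + 1 + 8 = 16
0 - 2 - 1 - 4: 1 + 1 + 8 = 10
0 - 2 - 4: 1 + 8 = 9
The minimum is 9.

9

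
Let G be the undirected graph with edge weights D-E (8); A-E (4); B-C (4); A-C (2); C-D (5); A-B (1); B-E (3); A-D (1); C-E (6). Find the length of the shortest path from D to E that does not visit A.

Candidate routes:
D → C → E: 5 + 6 = 11
D → E: 8
D → C → B → E: 5 + 4 + 3 = 12
Shortest: 8.

8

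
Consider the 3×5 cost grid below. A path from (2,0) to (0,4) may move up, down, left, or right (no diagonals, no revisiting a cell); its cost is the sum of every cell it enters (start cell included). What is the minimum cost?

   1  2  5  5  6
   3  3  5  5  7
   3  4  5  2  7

Cheapest: r2c0 r1c0 r0c0 r0c1 r0c2 r0c3 r0c4
  3 + 3 + 1 + 2 + 5 + 5 + 6 = 25

25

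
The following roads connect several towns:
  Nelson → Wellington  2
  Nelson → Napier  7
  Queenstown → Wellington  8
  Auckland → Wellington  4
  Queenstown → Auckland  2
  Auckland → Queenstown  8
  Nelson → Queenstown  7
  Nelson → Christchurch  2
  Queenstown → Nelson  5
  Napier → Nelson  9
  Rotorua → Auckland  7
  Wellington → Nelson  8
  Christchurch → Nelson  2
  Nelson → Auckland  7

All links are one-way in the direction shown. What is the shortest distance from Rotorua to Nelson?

19

Candidate routes:
Rotorua - Auckland - Wellington - Nelson: 7 + 4 + 8 = 19
Rotorua - Auckland - Queenstown - Nelson: 7 + 8 + 5 = 20
Rotorua - Auckland - Queenstown - Wellington - Nelson: 7 + 8 + 8 + 8 = 31
Best route has total 19.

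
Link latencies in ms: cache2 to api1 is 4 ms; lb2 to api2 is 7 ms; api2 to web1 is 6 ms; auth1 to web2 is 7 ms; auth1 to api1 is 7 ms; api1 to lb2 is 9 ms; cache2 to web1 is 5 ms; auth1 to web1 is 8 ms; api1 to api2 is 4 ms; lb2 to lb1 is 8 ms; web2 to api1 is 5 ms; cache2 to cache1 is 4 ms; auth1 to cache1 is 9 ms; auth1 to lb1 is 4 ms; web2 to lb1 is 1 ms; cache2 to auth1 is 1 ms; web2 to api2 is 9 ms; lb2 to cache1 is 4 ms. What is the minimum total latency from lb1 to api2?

A few of the lb1→api2 routes:
lb1 -> web2 -> api1 -> api2: 1 + 5 + 4 = 10
lb1 -> auth1 -> api1 -> api2: 4 + 7 + 4 = 15
lb1 -> auth1 -> cache2 -> api1 -> api2: 4 + 1 + 4 + 4 = 13
lb1 -> web2 -> api2: 1 + 9 = 10
The minimum is 10 ms.

10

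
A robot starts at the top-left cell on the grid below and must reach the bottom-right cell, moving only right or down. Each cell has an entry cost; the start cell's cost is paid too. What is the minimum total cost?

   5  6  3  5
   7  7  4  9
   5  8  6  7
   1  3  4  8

Cheapest: r0c0 -> r1c0 -> r2c0 -> r3c0 -> r3c1 -> r3c2 -> r3c3
  5 + 7 + 5 + 1 + 3 + 4 + 8 = 33
(Top row then right column would cost 43.)

33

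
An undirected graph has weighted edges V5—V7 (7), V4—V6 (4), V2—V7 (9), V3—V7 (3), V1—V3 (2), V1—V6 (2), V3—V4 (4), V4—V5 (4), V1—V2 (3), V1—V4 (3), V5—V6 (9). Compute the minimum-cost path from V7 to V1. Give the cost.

Checking several routes:
V7→V2→V1: 9 + 3 = 12
V7→V3→V1: 3 + 2 = 5
V7→V3→V4→V1: 3 + 4 + 3 = 10
Best route has total 5.

5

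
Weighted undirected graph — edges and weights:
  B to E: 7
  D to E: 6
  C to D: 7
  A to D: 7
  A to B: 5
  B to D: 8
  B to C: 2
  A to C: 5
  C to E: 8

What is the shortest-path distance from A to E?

Comparing a few candidate routes:
A -> C -> B -> E: 5 + 2 + 7 = 14
A -> C -> E: 5 + 8 = 13
A -> B -> E: 5 + 7 = 12
A -> B -> C -> E: 5 + 2 + 8 = 15
A -> D -> E: 7 + 6 = 13
Shortest: 12.

12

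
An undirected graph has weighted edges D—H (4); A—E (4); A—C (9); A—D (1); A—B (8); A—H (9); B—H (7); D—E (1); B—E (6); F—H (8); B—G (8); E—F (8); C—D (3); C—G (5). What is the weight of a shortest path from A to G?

Some routes from A to G:
A -> C -> G: 9 + 5 = 14
A -> B -> G: 8 + 8 = 16
A -> E -> D -> C -> G: 4 + 1 + 3 + 5 = 13
A -> D -> E -> B -> G: 1 + 1 + 6 + 8 = 16
A -> D -> C -> G: 1 + 3 + 5 = 9
Best route has total 9.

9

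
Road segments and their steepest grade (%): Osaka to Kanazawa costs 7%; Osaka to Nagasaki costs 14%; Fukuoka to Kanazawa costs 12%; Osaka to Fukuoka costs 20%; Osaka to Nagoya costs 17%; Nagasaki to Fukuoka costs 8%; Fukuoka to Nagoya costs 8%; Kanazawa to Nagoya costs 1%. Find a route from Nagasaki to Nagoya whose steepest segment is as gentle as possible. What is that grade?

Checking several routes:
Nagasaki -> Fukuoka -> Kanazawa -> Nagoya: max(8, 12, 1) = 12
Nagasaki -> Osaka -> Nagoya: max(14, 17) = 17
Nagasaki -> Fukuoka -> Kanazawa -> Osaka -> Nagoya: max(8, 12, 7, 17) = 17
Nagasaki -> Osaka -> Kanazawa -> Fukuoka -> Nagoya: max(14, 7, 12, 8) = 14
Nagasaki -> Osaka -> Kanazawa -> Nagoya: max(14, 7, 1) = 14
Nagasaki -> Fukuoka -> Nagoya: max(8, 8) = 8
Smallest bottleneck: 8%.

8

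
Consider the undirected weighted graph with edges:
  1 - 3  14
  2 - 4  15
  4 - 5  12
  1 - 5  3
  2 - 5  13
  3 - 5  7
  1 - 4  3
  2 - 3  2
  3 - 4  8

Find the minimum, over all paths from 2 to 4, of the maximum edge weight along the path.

Checking several routes:
2 → 5 → 4: max(13, 12) = 13
2 → 3 → 5 → 1 → 4: max(2, 7, 3, 3) = 7
2 → 5 → 3 → 4: max(13, 7, 8) = 13
2 → 5 → 1 → 4: max(13, 3, 3) = 13
2 → 3 → 4: max(2, 8) = 8
2 → 3 → 5 → 4: max(2, 7, 12) = 12
Best route has worst link 7.

7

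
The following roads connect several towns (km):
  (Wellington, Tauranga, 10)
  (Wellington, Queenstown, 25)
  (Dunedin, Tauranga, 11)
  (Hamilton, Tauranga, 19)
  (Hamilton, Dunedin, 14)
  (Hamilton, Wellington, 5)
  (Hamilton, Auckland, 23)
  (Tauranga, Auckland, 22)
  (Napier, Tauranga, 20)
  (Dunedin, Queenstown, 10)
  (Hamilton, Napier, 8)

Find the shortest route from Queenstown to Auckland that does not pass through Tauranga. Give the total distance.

Paths from Queenstown to Auckland avoiding Tauranga:
Queenstown→Dunedin→Hamilton→Auckland: 10 + 14 + 23 = 47
Queenstown→Wellington→Hamilton→Auckland: 25 + 5 + 23 = 53
Shortest: 47 km.

47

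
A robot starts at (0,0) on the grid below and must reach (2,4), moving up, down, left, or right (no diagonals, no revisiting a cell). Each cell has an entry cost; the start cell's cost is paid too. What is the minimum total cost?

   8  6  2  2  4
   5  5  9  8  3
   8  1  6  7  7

Cheapest: [0,0] → [0,1] → [0,2] → [0,3] → [0,4] → [1,4] → [2,4]
  8 + 6 + 2 + 2 + 4 + 3 + 7 = 32

32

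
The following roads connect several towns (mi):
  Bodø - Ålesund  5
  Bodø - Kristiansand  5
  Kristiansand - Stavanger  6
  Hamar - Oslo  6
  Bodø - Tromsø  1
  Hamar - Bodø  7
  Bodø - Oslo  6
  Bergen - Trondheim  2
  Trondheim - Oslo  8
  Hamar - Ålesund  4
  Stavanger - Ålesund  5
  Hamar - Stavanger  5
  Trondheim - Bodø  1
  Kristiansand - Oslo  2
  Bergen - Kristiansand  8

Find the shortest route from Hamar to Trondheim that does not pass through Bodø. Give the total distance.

14

Some routes from Hamar to Trondheim avoiding Bodø:
Hamar - Stavanger - Kristiansand - Bergen - Trondheim: 5 + 6 + 8 + 2 = 21
Hamar - Oslo - Trondheim: 6 + 8 = 14
Hamar - Ålesund - Stavanger - Kristiansand - Oslo - Trondheim: 4 + 5 + 6 + 2 + 8 = 25
Hamar - Stavanger - Kristiansand - Oslo - Trondheim: 5 + 6 + 2 + 8 = 21
Hamar - Oslo - Kristiansand - Bergen - Trondheim: 6 + 2 + 8 + 2 = 18
Shortest: 14 mi.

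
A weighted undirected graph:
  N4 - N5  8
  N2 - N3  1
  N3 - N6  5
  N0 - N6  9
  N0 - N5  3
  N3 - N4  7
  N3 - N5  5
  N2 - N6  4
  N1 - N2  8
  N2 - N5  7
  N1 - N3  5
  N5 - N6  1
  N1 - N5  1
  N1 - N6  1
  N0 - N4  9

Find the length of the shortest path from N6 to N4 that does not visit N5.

12

Checking several routes:
N6→N1→N3→N4: 1 + 5 + 7 = 13
N6→N3→N4: 5 + 7 = 12
N6→N2→N3→N4: 4 + 1 + 7 = 12
N6→N1→N2→N3→N4: 1 + 8 + 1 + 7 = 17
The minimum is 12.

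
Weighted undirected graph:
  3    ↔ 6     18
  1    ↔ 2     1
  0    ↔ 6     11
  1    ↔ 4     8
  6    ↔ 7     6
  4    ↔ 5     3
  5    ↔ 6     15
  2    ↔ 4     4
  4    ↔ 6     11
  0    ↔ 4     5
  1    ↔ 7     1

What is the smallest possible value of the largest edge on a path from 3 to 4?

Paths from 3 to 4:
3 → 6 → 7 → 1 → 4: max(18, 6, 1, 8) = 18
3 → 6 → 5 → 4: max(18, 15, 3) = 18
3 → 6 → 4: max(18, 11) = 18
3 → 6 → 7 → 1 → 2 → 4: max(18, 6, 1, 1, 4) = 18
3 → 6 → 0 → 4: max(18, 11, 5) = 18
The minimum achievable maximum is 18.

18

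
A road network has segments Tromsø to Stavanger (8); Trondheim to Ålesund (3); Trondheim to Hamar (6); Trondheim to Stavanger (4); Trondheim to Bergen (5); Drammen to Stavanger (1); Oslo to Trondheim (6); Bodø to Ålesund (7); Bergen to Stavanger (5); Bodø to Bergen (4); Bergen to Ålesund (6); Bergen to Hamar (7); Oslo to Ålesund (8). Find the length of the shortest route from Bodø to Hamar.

11

Checking several routes:
Bodø - Ålesund - Trondheim - Hamar: 7 + 3 + 6 = 16
Bodø - Bergen - Trondheim - Hamar: 4 + 5 + 6 = 15
Bodø - Bergen - Hamar: 4 + 7 = 11
Bodø - Bergen - Stavanger - Trondheim - Hamar: 4 + 5 + 4 + 6 = 19
Bodø - Bergen - Ålesund - Trondheim - Hamar: 4 + 6 + 3 + 6 = 19
Shortest: 11.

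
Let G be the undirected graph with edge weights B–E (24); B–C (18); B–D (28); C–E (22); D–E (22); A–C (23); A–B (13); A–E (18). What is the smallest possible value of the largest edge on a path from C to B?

Some routes from C to B:
C → E → A → B: max(22, 18, 13) = 22
C → A → B: max(23, 13) = 23
C → B: max(18) = 18
C → A → E → B: max(23, 18, 24) = 24
C → E → B: max(22, 24) = 24
C → E → D → B: max(22, 22, 28) = 28
Best route has worst link 18.

18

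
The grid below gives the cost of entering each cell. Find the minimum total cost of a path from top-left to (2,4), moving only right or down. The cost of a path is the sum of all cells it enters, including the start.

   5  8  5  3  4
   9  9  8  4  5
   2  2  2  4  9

33

Take (0,0) → (1,0) → (2,0) → (2,1) → (2,2) → (2,3) → (2,4) for a total of 5 + 9 + 2 + 2 + 2 + 4 + 9 = 33.
For comparison, the top-then-right route costs 39.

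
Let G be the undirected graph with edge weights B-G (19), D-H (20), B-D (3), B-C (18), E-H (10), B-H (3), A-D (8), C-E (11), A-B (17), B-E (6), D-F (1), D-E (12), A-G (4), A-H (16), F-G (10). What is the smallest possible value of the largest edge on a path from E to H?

Comparing a few candidate routes:
E → D → B → H: max(12, 3, 3) = 12
E → B → H: max(6, 3) = 6
E → H: max(10) = 10
E → D → A → H: max(12, 8, 16) = 16
E → D → F → G → A → H: max(12, 1, 10, 4, 16) = 16
E → B → D → F → G → A → H: max(6, 3, 1, 10, 4, 16) = 16
Best route has worst link 6.

6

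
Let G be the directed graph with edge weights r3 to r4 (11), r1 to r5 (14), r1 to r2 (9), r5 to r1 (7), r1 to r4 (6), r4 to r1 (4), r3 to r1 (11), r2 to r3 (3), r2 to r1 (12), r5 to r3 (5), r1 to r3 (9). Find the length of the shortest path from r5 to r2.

16

Routes from r5 to r2:
r5 -> r3 -> r1 -> r2: 5 + 11 + 9 = 25
r5 -> r1 -> r2: 7 + 9 = 16
r5 -> r3 -> r4 -> r1 -> r2: 5 + 11 + 4 + 9 = 29
The minimum is 16.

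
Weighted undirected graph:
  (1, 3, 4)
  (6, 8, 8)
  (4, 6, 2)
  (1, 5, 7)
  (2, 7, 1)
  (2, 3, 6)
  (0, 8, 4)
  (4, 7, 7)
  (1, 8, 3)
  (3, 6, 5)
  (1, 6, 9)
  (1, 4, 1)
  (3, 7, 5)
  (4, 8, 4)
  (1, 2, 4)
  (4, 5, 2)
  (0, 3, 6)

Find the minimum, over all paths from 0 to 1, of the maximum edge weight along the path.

Some routes from 0 to 1:
0 -> 8 -> 4 -> 6 -> 3 -> 7 -> 2 -> 1: max(4, 4, 2, 5, 5, 1, 4) = 5
0 -> 8 -> 4 -> 6 -> 3 -> 1: max(4, 4, 2, 5, 4) = 5
0 -> 3 -> 6 -> 4 -> 1: max(6, 5, 2, 1) = 6
0 -> 8 -> 1: max(4, 3) = 4
0 -> 8 -> 4 -> 1: max(4, 4, 1) = 4
The minimum achievable maximum is 4.

4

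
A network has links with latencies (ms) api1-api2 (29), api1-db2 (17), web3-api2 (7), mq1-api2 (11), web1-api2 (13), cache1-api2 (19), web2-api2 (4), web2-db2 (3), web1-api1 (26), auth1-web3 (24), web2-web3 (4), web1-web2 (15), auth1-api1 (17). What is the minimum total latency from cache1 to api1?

43

Some routes from cache1 to api1:
cache1 - api2 - web1 - api1: 19 + 13 + 26 = 58
cache1 - api2 - web3 - web2 - db2 - api1: 19 + 7 + 4 + 3 + 17 = 50
cache1 - api2 - web2 - db2 - api1: 19 + 4 + 3 + 17 = 43
cache1 - api2 - api1: 19 + 29 = 48
Shortest: 43 ms.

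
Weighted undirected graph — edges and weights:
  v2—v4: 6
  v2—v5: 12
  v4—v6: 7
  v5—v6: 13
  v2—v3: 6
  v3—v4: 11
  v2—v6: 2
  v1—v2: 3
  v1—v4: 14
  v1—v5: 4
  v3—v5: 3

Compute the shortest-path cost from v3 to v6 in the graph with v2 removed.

16

Some routes from v3 to v6 avoiding v2:
v3→v5→v6: 3 + 13 = 16
v3→v5→v1→v4→v6: 3 + 4 + 14 + 7 = 28
v3→v4→v6: 11 + 7 = 18
Best route has total 16.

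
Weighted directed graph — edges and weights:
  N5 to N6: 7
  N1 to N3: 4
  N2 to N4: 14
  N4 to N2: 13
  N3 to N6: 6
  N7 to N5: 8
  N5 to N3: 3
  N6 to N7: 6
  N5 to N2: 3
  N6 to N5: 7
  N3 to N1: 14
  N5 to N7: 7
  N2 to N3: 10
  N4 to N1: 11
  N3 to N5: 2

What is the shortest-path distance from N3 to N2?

Routes from N3 to N2:
N3-N6-N5-N2: 6 + 7 + 3 = 16
N3-N5-N2: 2 + 3 = 5
N3-N6-N7-N5-N2: 6 + 6 + 8 + 3 = 23
Shortest: 5.

5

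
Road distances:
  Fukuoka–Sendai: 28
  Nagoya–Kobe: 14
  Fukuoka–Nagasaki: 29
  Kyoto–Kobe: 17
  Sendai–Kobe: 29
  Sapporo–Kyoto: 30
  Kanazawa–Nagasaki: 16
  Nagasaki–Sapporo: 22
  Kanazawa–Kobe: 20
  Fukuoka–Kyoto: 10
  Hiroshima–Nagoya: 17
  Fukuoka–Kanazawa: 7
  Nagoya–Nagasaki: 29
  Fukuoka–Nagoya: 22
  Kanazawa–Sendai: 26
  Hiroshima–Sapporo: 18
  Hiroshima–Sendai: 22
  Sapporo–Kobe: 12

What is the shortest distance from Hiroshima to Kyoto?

47

Checking several routes:
Hiroshima-Sapporo-Kyoto: 18 + 30 = 48
Hiroshima-Sapporo-Kobe-Kyoto: 18 + 12 + 17 = 47
Hiroshima-Nagoya-Kobe-Kyoto: 17 + 14 + 17 = 48
Shortest: 47.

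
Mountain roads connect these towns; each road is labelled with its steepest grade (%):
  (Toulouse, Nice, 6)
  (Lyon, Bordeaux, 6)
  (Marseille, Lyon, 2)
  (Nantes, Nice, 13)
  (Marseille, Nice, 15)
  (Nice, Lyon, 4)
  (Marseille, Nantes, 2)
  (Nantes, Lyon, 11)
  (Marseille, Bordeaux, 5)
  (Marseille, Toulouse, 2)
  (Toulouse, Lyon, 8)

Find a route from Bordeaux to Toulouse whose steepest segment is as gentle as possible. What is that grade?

Some routes from Bordeaux to Toulouse:
Bordeaux-Lyon-Nice-Toulouse: max(6, 4, 6) = 6
Bordeaux-Lyon-Marseille-Toulouse: max(6, 2, 2) = 6
Bordeaux-Marseille-Toulouse: max(5, 2) = 5
Bordeaux-Marseille-Lyon-Nice-Toulouse: max(5, 2, 4, 6) = 6
The minimum achievable maximum is 5%.

5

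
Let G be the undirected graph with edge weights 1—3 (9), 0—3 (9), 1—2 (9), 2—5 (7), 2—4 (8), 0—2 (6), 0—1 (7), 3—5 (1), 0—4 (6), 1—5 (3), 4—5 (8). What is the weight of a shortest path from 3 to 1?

4

Comparing a few candidate routes:
3 - 5 - 4 - 0 - 1: 1 + 8 + 6 + 7 = 22
3 - 0 - 1: 9 + 7 = 16
3 - 1: 9
3 - 5 - 2 - 1: 1 + 7 + 9 = 17
3 - 5 - 1: 1 + 3 = 4
3 - 5 - 2 - 0 - 1: 1 + 7 + 6 + 7 = 21
Best route has total 4.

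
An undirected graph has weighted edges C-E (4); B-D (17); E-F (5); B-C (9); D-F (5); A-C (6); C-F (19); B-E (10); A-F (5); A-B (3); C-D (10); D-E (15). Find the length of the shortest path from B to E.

10

Comparing a few candidate routes:
B → A → F → E: 3 + 5 + 5 = 13
B → C → E: 9 + 4 = 13
B → E: 10
Best route has total 10.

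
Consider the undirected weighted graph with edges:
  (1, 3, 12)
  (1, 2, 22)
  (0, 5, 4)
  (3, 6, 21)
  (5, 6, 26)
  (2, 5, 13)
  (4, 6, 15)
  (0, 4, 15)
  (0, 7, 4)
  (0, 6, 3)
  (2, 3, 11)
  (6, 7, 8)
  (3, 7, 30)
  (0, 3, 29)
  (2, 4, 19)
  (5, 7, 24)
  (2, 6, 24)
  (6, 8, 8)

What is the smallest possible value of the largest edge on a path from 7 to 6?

A few of the 7→6 routes:
7 - 6: max(8) = 8
7 - 0 - 6: max(4, 3) = 4
7 - 0 - 4 - 6: max(4, 15, 15) = 15
Smallest bottleneck: 4.

4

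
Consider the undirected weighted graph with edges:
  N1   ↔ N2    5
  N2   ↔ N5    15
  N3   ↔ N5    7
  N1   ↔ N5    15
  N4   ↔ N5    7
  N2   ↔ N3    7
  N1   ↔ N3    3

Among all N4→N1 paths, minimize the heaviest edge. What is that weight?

7

Comparing a few candidate routes:
N4-N5-N3-N2-N1: max(7, 7, 7, 5) = 7
N4-N5-N3-N1: max(7, 7, 3) = 7
N4-N5-N1: max(7, 15) = 15
Best route has worst link 7.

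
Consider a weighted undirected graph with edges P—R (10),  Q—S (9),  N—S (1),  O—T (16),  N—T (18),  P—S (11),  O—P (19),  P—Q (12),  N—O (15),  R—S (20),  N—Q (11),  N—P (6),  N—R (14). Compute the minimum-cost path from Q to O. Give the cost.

Some routes from Q to O:
Q - S - N - O: 9 + 1 + 15 = 25
Q - P - O: 12 + 19 = 31
Q - P - N - O: 12 + 6 + 15 = 33
Q - N - O: 11 + 15 = 26
The minimum is 25.

25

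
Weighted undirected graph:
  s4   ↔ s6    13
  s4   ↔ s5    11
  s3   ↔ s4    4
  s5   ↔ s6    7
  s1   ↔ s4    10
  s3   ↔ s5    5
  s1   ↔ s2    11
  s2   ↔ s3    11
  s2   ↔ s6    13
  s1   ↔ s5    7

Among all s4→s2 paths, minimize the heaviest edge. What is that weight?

11

A few of the s4→s2 routes:
s4 -> s1 -> s5 -> s3 -> s2: max(10, 7, 5, 11) = 11
s4 -> s3 -> s2: max(4, 11) = 11
s4 -> s3 -> s5 -> s1 -> s2: max(4, 5, 7, 11) = 11
Smallest bottleneck: 11.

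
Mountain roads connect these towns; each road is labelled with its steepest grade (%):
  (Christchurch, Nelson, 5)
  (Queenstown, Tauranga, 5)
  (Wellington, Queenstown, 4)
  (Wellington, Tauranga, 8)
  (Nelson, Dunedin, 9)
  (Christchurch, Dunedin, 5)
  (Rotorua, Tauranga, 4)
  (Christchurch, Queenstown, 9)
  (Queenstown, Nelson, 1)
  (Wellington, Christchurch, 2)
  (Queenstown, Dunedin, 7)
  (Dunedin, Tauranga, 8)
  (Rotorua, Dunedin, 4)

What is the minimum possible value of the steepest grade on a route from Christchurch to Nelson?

4

A few of the Christchurch→Nelson routes:
Christchurch -> Nelson: max(5) = 5
Christchurch -> Dunedin -> Rotorua -> Tauranga -> Queenstown -> Nelson: max(5, 4, 4, 5, 1) = 5
Christchurch -> Wellington -> Queenstown -> Nelson: max(2, 4, 1) = 4
Smallest bottleneck: 4%.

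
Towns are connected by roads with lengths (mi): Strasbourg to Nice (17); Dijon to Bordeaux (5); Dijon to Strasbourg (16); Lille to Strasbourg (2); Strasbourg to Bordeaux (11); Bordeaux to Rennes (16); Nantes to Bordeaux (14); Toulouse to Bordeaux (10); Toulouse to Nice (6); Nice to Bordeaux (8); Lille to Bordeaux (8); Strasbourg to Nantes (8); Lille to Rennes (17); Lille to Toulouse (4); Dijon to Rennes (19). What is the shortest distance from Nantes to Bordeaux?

Checking several routes:
Nantes-Strasbourg-Lille-Toulouse-Nice-Bordeaux: 8 + 2 + 4 + 6 + 8 = 28
Nantes-Strasbourg-Bordeaux: 8 + 11 = 19
Nantes-Bordeaux: 14
Nantes-Strasbourg-Lille-Toulouse-Bordeaux: 8 + 2 + 4 + 10 = 24
Nantes-Strasbourg-Lille-Bordeaux: 8 + 2 + 8 = 18
The minimum is 14 mi.

14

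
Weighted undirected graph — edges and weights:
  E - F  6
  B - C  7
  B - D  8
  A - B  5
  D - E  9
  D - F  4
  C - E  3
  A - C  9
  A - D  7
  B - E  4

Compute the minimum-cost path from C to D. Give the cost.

A few of the C→D routes:
C - E - B - D: 3 + 4 + 8 = 15
C - E - D: 3 + 9 = 12
C - E - F - D: 3 + 6 + 4 = 13
The minimum is 12.

12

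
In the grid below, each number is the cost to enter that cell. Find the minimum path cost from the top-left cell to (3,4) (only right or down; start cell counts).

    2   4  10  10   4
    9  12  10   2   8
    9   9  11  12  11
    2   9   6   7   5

Path [0,0] -> [1,0] -> [2,0] -> [3,0] -> [3,1] -> [3,2] -> [3,3] -> [3,4]: 2 + 9 + 9 + 2 + 9 + 6 + 7 + 5 = 49.
(Top row then right column would cost 54.)

49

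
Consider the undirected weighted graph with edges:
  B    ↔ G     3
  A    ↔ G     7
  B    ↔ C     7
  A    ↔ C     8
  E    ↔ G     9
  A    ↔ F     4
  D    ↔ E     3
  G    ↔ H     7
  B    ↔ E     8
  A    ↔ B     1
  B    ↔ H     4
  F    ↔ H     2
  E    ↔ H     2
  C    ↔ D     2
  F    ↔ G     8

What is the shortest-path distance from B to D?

9

Some routes from B to D:
B -> C -> D: 7 + 2 = 9
B -> A -> C -> D: 1 + 8 + 2 = 11
B -> G -> E -> D: 3 + 9 + 3 = 15
B -> H -> E -> D: 4 + 2 + 3 = 9
B -> E -> D: 8 + 3 = 11
B -> A -> F -> H -> E -> D: 1 + 4 + 2 + 2 + 3 = 12
Shortest: 9.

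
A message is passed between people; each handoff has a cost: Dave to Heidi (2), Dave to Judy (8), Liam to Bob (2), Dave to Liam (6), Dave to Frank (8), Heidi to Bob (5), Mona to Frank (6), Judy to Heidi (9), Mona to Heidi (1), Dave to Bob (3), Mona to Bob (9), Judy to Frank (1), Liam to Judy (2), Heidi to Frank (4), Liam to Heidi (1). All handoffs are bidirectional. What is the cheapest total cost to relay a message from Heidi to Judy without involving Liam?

5

A few of the Heidi→Judy routes:
Heidi-Mona-Frank-Judy: 1 + 6 + 1 = 8
Heidi-Dave-Judy: 2 + 8 = 10
Heidi-Frank-Judy: 4 + 1 = 5
Heidi-Judy: 9
Shortest: 5.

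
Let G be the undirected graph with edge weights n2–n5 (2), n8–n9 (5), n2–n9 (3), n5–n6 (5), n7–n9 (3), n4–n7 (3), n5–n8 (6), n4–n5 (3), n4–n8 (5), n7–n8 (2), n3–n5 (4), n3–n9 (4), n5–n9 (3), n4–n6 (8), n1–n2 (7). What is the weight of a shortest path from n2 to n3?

Some routes from n2 to n3:
n2 - n5 - n3: 2 + 4 = 6
n2 - n5 - n9 - n3: 2 + 3 + 4 = 9
n2 - n9 - n5 - n3: 3 + 3 + 4 = 10
n2 - n9 - n7 - n4 - n5 - n3: 3 + 3 + 3 + 3 + 4 = 16
n2 - n9 - n3: 3 + 4 = 7
n2 - n5 - n4 - n7 - n9 - n3: 2 + 3 + 3 + 3 + 4 = 15
Shortest: 6.

6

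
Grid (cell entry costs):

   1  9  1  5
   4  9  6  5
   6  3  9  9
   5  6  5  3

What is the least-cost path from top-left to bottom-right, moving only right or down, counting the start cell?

28

Cheapest: (0,0) -> (1,0) -> (2,0) -> (2,1) -> (3,1) -> (3,2) -> (3,3)
  1 + 4 + 6 + 3 + 6 + 5 + 3 = 28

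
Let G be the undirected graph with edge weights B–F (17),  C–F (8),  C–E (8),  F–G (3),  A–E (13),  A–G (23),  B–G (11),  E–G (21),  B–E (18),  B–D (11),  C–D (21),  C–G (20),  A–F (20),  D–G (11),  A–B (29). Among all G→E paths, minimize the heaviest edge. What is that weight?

Comparing a few candidate routes:
G -> B -> F -> C -> E: max(11, 17, 8, 8) = 17
G -> D -> B -> F -> C -> E: max(11, 11, 17, 8, 8) = 17
G -> F -> B -> E: max(3, 17, 18) = 18
G -> F -> C -> E: max(3, 8, 8) = 8
G -> D -> B -> E: max(11, 11, 18) = 18
Best route has worst link 8.

8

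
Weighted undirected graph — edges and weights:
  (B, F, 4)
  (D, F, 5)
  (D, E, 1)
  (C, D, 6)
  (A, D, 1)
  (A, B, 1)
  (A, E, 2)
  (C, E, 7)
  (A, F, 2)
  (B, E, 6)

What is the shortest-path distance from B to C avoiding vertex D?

10

Routes from B to C avoiding D:
B→F→A→E→C: 4 + 2 + 2 + 7 = 15
B→E→C: 6 + 7 = 13
B→A→E→C: 1 + 2 + 7 = 10
The minimum is 10.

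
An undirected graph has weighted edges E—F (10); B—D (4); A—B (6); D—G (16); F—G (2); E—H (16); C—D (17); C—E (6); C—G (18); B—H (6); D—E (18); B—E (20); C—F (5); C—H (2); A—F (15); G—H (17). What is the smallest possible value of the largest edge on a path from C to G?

Some routes from C to G:
C→F→E→H→B→D→G: max(5, 10, 16, 6, 4, 16) = 16
C→F→A→B→D→G: max(5, 15, 6, 4, 16) = 16
C→H→B→A→F→G: max(2, 6, 6, 15, 2) = 15
C→F→G: max(5, 2) = 5
C→H→B→D→G: max(2, 6, 4, 16) = 16
C→E→F→G: max(6, 10, 2) = 10
Smallest bottleneck: 5.

5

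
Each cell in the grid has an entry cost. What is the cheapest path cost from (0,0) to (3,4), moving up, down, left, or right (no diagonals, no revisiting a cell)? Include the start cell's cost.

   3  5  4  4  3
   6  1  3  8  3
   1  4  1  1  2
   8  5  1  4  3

Path [0,0] [0,1] [1,1] [1,2] [2,2] [2,3] [2,4] [3,4]: 3 + 5 + 1 + 3 + 1 + 1 + 2 + 3 = 19.

19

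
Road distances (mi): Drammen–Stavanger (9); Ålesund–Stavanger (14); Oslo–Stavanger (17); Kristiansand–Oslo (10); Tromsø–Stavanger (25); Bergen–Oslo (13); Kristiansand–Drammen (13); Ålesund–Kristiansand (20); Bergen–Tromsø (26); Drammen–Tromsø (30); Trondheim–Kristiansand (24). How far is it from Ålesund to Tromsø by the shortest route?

39

A few of the Ålesund→Tromsø routes:
Ålesund - Stavanger - Tromsø: 14 + 25 = 39
Ålesund - Kristiansand - Drammen - Tromsø: 20 + 13 + 30 = 63
Ålesund - Kristiansand - Drammen - Stavanger - Tromsø: 20 + 13 + 9 + 25 = 67
Ålesund - Kristiansand - Oslo - Bergen - Tromsø: 20 + 10 + 13 + 26 = 69
Ålesund - Stavanger - Drammen - Tromsø: 14 + 9 + 30 = 53
The minimum is 39 mi.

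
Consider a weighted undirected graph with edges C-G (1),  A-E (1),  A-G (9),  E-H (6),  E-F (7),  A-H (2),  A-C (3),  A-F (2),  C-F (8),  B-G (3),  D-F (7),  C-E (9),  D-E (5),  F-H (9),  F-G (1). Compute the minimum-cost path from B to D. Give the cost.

Some routes from B to D:
B - G - C - A - E - D: 3 + 1 + 3 + 1 + 5 = 13
B - G - F - A - E - D: 3 + 1 + 2 + 1 + 5 = 12
B - G - F - D: 3 + 1 + 7 = 11
The minimum is 11.

11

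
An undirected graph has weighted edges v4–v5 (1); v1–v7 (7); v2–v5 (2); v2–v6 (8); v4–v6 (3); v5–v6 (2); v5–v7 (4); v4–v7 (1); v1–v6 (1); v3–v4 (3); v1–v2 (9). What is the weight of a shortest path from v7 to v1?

5

Comparing a few candidate routes:
v7-v5-v4-v6-v1: 4 + 1 + 3 + 1 = 9
v7-v4-v5-v6-v1: 1 + 1 + 2 + 1 = 5
v7-v1: 7
v7-v4-v6-v1: 1 + 3 + 1 = 5
v7-v4-v5-v2-v1: 1 + 1 + 2 + 9 = 13
v7-v5-v6-v1: 4 + 2 + 1 = 7
The minimum is 5.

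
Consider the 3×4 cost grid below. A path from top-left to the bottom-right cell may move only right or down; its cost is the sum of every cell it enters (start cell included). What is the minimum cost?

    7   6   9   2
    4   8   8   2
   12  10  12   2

28

Take (0,0) -> (0,1) -> (0,2) -> (0,3) -> (1,3) -> (2,3) for a total of 7 + 6 + 9 + 2 + 2 + 2 = 28.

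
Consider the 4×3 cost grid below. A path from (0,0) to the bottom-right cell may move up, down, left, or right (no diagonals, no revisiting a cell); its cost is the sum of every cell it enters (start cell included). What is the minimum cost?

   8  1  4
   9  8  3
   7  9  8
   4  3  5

29

One optimal route is r0c0 -> r0c1 -> r0c2 -> r1c2 -> r2c2 -> r3c2.
Its cost is 8 + 1 + 4 + 3 + 8 + 5 = 29.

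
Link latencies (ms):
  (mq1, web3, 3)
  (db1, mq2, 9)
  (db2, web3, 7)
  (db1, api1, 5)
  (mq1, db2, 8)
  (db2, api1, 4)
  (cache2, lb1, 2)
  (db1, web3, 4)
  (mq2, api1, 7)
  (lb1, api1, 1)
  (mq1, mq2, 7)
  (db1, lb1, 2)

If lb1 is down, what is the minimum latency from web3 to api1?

A few of the web3→api1 routes:
web3 - mq1 - db2 - api1: 3 + 8 + 4 = 15
web3 - db2 - api1: 7 + 4 = 11
web3 - mq1 - mq2 - api1: 3 + 7 + 7 = 17
web3 - db1 - api1: 4 + 5 = 9
Best route has total 9 ms.

9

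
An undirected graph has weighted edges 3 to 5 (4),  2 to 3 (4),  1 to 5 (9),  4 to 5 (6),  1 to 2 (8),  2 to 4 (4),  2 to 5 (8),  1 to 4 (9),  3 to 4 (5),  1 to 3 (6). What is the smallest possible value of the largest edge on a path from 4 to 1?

A few of the 4→1 routes:
4 - 3 - 1: max(5, 6) = 6
4 - 2 - 3 - 1: max(4, 4, 6) = 6
4 - 2 - 1: max(4, 8) = 8
4 - 2 - 5 - 3 - 1: max(4, 8, 4, 6) = 8
4 - 5 - 3 - 1: max(6, 4, 6) = 6
Best route has worst link 6.

6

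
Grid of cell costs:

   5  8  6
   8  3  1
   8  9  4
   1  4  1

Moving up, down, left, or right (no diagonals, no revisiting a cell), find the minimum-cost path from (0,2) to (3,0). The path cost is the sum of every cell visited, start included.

Take (0,2) (1,2) (2,2) (3,2) (3,1) (3,0) for a total of 6 + 1 + 4 + 1 + 4 + 1 = 17.

17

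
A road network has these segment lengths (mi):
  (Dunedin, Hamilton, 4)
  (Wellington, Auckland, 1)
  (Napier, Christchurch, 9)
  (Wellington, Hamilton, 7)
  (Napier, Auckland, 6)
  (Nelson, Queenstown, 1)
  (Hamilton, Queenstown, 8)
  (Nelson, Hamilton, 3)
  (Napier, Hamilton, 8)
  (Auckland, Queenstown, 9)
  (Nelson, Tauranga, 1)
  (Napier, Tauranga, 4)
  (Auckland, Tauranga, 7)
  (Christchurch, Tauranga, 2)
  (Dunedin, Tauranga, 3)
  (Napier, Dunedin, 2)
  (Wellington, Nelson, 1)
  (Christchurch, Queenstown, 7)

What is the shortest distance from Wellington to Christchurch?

Checking several routes:
Wellington-Auckland-Tauranga-Christchurch: 1 + 7 + 2 = 10
Wellington-Nelson-Queenstown-Christchurch: 1 + 1 + 7 = 9
Wellington-Nelson-Tauranga-Christchurch: 1 + 1 + 2 = 4
Best route has total 4 mi.

4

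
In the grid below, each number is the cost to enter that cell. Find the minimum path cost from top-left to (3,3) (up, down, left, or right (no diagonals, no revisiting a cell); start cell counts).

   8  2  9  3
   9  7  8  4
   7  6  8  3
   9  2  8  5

Take (0,0) -> (0,1) -> (0,2) -> (0,3) -> (1,3) -> (2,3) -> (3,3) for a total of 8 + 2 + 9 + 3 + 4 + 3 + 5 = 34.

34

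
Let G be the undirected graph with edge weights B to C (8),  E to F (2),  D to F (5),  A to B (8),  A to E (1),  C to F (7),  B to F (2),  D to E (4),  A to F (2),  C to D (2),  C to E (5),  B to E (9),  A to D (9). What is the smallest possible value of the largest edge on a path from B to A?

Comparing a few candidate routes:
B→F→E→A: max(2, 2, 1) = 2
B→F→A: max(2, 2) = 2
B→F→C→E→A: max(2, 7, 5, 1) = 7
B→F→D→E→A: max(2, 5, 4, 1) = 5
B→F→C→D→E→A: max(2, 7, 2, 4, 1) = 7
B→F→D→C→E→A: max(2, 5, 2, 5, 1) = 5
The minimum achievable maximum is 2.

2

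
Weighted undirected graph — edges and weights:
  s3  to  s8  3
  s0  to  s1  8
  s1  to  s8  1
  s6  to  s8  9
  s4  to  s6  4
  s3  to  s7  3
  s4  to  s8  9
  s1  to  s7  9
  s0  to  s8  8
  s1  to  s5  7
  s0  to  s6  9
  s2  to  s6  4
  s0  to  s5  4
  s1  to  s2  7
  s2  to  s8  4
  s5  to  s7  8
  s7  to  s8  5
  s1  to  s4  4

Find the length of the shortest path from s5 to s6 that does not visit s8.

Checking several routes:
s5 -> s1 -> s0 -> s6: 7 + 8 + 9 = 24
s5 -> s0 -> s6: 4 + 9 = 13
s5 -> s0 -> s1 -> s4 -> s6: 4 + 8 + 4 + 4 = 20
s5 -> s0 -> s1 -> s2 -> s6: 4 + 8 + 7 + 4 = 23
s5 -> s1 -> s2 -> s6: 7 + 7 + 4 = 18
s5 -> s1 -> s4 -> s6: 7 + 4 + 4 = 15
Best route has total 13.

13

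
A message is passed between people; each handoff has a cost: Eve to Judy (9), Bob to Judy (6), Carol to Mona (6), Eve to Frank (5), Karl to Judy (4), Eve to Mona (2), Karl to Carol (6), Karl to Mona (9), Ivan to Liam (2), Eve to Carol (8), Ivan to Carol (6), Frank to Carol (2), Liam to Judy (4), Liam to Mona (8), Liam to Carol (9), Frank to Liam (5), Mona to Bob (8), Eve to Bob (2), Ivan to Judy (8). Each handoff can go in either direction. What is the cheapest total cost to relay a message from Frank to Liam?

Some routes from Frank to Liam:
Frank → Carol → Ivan → Liam: 2 + 6 + 2 = 10
Frank → Liam: 5
Frank → Carol → Liam: 2 + 9 = 11
Frank → Eve → Mona → Liam: 5 + 2 + 8 = 15
Best route has total 5.

5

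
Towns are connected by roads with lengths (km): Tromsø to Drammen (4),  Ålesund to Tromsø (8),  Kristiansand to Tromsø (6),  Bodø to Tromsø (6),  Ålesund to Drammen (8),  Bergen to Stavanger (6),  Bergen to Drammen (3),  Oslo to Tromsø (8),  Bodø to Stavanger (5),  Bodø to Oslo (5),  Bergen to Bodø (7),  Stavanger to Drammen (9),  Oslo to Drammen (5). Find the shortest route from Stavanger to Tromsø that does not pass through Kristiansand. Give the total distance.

A few of the Stavanger→Tromsø routes:
Stavanger-Drammen-Tromsø: 9 + 4 = 13
Stavanger-Bodø-Oslo-Tromsø: 5 + 5 + 8 = 18
Stavanger-Bodø-Tromsø: 5 + 6 = 11
Stavanger-Bodø-Bergen-Drammen-Tromsø: 5 + 7 + 3 + 4 = 19
Stavanger-Bergen-Drammen-Tromsø: 6 + 3 + 4 = 13
The minimum is 11 km.

11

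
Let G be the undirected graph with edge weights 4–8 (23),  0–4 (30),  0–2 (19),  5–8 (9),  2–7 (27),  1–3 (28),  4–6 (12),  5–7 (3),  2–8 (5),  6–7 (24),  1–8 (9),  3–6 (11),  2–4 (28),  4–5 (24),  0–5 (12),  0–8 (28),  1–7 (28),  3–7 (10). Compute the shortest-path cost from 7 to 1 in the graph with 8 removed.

28

A few of the 7→1 routes:
7 → 3 → 1: 10 + 28 = 38
7 → 5 → 0 → 4 → 6 → 3 → 1: 3 + 12 + 30 + 12 + 11 + 28 = 96
7 → 5 → 4 → 6 → 3 → 1: 3 + 24 + 12 + 11 + 28 = 78
7 → 1: 28
7 → 6 → 3 → 1: 24 + 11 + 28 = 63
Shortest: 28.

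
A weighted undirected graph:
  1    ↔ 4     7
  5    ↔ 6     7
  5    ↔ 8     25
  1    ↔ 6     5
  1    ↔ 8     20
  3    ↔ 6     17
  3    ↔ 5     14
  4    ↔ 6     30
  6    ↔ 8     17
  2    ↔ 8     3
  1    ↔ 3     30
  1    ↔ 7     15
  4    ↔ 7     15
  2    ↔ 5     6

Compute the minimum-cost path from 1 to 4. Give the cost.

Checking several routes:
1 → 3 → 6 → 4: 30 + 17 + 30 = 77
1 → 7 → 4: 15 + 15 = 30
1 → 8 → 2 → 5 → 6 → 4: 20 + 3 + 6 + 7 + 30 = 66
1 → 6 → 4: 5 + 30 = 35
1 → 4: 7
1 → 8 → 6 → 4: 20 + 17 + 30 = 67
The minimum is 7.

7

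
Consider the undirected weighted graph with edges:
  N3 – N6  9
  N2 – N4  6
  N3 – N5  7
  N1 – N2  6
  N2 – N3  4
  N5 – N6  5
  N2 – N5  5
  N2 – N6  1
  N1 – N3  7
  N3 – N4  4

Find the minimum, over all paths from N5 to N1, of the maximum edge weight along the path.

6

Checking several routes:
N5 - N2 - N3 - N1: max(5, 4, 7) = 7
N5 - N2 - N4 - N3 - N1: max(5, 6, 4, 7) = 7
N5 - N2 - N1: max(5, 6) = 6
N5 - N3 - N2 - N1: max(7, 4, 6) = 7
N5 - N6 - N2 - N1: max(5, 1, 6) = 6
Best route has worst link 6.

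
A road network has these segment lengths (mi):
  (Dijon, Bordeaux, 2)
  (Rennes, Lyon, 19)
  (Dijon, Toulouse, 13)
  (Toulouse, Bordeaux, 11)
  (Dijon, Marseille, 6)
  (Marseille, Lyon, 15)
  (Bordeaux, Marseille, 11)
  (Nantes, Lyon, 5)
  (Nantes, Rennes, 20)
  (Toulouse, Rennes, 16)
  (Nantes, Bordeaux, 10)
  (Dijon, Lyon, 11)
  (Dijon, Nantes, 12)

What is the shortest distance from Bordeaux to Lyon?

Some routes from Bordeaux to Lyon:
Bordeaux -> Nantes -> Lyon: 10 + 5 = 15
Bordeaux -> Dijon -> Nantes -> Lyon: 2 + 12 + 5 = 19
Bordeaux -> Dijon -> Lyon: 2 + 11 = 13
Best route has total 13 mi.

13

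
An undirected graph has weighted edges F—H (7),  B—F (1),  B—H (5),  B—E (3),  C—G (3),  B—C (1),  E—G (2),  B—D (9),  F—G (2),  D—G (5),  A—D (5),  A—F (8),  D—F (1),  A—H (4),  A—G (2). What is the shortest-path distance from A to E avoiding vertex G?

A few of the A→E routes:
A -> F -> D -> B -> E: 8 + 1 + 9 + 3 = 21
A -> H -> B -> E: 4 + 5 + 3 = 12
A -> D -> F -> B -> E: 5 + 1 + 1 + 3 = 10
A -> H -> F -> B -> E: 4 + 7 + 1 + 3 = 15
A -> D -> B -> E: 5 + 9 + 3 = 17
A -> F -> B -> E: 8 + 1 + 3 = 12
The minimum is 10.

10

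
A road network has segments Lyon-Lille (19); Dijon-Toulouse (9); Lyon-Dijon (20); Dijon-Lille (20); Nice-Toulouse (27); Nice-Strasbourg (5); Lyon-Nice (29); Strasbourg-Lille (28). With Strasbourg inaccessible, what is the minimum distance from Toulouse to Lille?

29

Checking several routes:
Toulouse → Dijon → Lyon → Lille: 9 + 20 + 19 = 48
Toulouse → Dijon → Lille: 9 + 20 = 29
Toulouse → Nice → Lyon → Lille: 27 + 29 + 19 = 75
Best route has total 29.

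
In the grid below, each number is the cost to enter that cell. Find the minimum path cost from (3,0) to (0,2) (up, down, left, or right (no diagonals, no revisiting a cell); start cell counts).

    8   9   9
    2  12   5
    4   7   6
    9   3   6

38

Best path: [3,0] -> [3,1] -> [3,2] -> [2,2] -> [1,2] -> [0,2]
Cost: 9 + 3 + 6 + 6 + 5 + 9 = 38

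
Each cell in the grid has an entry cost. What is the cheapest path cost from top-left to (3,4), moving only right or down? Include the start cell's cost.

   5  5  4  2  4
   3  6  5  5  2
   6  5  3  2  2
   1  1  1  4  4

Cheapest: r0c0 → r1c0 → r2c0 → r3c0 → r3c1 → r3c2 → r3c3 → r3c4
  5 + 3 + 6 + 1 + 1 + 1 + 4 + 4 = 25
For comparison, the top-then-right route costs 28.

25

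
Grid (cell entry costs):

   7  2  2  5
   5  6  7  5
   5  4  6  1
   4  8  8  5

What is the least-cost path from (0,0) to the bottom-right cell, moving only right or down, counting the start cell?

27

Cheapest: r0c0 r0c1 r0c2 r0c3 r1c3 r2c3 r3c3
  7 + 2 + 2 + 5 + 5 + 1 + 5 = 27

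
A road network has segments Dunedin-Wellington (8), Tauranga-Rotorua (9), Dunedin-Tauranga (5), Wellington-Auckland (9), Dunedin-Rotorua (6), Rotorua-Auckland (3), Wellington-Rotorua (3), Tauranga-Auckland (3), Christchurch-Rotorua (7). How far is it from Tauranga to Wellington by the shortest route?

Checking several routes:
Tauranga -> Rotorua -> Wellington: 9 + 3 = 12
Tauranga -> Auckland -> Wellington: 3 + 9 = 12
Tauranga -> Dunedin -> Wellington: 5 + 8 = 13
Tauranga -> Auckland -> Rotorua -> Wellington: 3 + 3 + 3 = 9
Best route has total 9 mi.

9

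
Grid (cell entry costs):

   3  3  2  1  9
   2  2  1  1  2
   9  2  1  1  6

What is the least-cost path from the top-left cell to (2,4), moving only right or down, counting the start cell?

16

Path r0c0 -> r1c0 -> r1c1 -> r1c2 -> r1c3 -> r2c3 -> r2c4: 3 + 2 + 2 + 1 + 1 + 1 + 6 = 16.
(Top row then right column would cost 26.)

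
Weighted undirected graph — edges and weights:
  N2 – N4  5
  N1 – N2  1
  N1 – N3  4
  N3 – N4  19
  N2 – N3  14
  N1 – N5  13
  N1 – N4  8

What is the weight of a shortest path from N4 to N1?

6

Paths from N4 to N1:
N4 -> N1: 8
N4 -> N3 -> N2 -> N1: 19 + 14 + 1 = 34
N4 -> N3 -> N1: 19 + 4 = 23
N4 -> N2 -> N1: 5 + 1 = 6
N4 -> N2 -> N3 -> N1: 5 + 14 + 4 = 23
Shortest: 6.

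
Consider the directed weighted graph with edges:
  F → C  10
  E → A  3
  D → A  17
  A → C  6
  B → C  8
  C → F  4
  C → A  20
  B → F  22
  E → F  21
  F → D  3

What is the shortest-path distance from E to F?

13

Candidate routes:
E→F: 21
E→A→C→F: 3 + 6 + 4 = 13
Shortest: 13.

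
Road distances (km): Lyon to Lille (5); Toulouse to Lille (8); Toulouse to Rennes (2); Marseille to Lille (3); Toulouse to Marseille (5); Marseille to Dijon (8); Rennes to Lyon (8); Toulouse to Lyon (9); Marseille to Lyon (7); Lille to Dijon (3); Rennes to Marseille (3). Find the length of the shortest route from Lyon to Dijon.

A few of the Lyon→Dijon routes:
Lyon→Lille→Dijon: 5 + 3 = 8
Lyon→Marseille→Lille→Dijon: 7 + 3 + 3 = 13
Lyon→Marseille→Dijon: 7 + 8 = 15
Shortest: 8 km.

8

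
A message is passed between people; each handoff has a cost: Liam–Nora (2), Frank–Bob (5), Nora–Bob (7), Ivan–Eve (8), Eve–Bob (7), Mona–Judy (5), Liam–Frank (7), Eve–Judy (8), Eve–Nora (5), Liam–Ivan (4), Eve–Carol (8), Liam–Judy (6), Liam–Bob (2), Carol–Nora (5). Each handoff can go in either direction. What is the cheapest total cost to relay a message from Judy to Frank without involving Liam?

Paths from Judy to Frank avoiding Liam:
Judy - Eve - Bob - Frank: 8 + 7 + 5 = 20
Judy - Eve - Nora - Bob - Frank: 8 + 5 + 7 + 5 = 25
Judy - Eve - Carol - Nora - Bob - Frank: 8 + 8 + 5 + 7 + 5 = 33
Best route has total 20.

20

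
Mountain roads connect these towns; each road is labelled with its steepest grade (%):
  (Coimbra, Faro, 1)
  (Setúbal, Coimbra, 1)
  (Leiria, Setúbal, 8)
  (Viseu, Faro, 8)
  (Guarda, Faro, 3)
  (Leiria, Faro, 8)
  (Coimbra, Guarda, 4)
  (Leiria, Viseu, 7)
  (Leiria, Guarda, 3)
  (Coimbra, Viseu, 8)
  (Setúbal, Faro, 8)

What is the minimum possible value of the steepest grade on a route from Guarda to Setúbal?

3

Some routes from Guarda to Setúbal:
Guarda → Coimbra → Setúbal: max(4, 1) = 4
Guarda → Faro → Coimbra → Setúbal: max(3, 1, 1) = 3
Guarda → Leiria → Viseu → Faro → Setúbal: max(3, 7, 8, 8) = 8
The minimum achievable maximum is 3%.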